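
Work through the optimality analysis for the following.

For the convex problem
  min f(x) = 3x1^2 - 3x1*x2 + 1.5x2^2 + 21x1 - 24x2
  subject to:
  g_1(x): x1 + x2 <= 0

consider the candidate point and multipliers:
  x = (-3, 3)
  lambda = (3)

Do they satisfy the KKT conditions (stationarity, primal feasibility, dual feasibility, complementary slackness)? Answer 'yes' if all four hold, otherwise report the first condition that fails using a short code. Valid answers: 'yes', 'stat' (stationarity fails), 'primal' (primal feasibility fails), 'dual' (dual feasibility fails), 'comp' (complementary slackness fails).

Gradient of f: grad f(x) = Q x + c = (-6, -6)
Constraint values g_i(x) = a_i^T x - b_i:
  g_1((-3, 3)) = 0
Stationarity residual: grad f(x) + sum_i lambda_i a_i = (-3, -3)
  -> stationarity FAILS
Primal feasibility (all g_i <= 0): OK
Dual feasibility (all lambda_i >= 0): OK
Complementary slackness (lambda_i * g_i(x) = 0 for all i): OK

Verdict: the first failing condition is stationarity -> stat.

stat


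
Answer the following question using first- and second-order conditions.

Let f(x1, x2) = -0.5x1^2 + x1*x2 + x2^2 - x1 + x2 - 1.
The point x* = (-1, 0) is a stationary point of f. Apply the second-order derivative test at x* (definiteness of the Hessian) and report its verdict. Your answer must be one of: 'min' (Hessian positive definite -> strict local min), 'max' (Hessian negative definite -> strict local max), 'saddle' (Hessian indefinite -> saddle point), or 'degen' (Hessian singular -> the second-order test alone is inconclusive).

Compute the Hessian H = grad^2 f:
  H = [[-1, 1], [1, 2]]
Verify stationarity: grad f(x*) = H x* + g = (0, 0).
Eigenvalues of H: -1.3028, 2.3028.
Eigenvalues have mixed signs, so H is indefinite -> x* is a saddle point.

saddle


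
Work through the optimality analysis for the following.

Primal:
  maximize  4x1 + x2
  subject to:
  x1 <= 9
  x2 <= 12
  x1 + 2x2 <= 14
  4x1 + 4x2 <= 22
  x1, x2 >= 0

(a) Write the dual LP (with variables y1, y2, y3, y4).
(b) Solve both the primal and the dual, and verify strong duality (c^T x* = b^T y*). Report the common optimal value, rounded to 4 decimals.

The standard primal-dual pair for 'max c^T x s.t. A x <= b, x >= 0' is:
  Dual:  min b^T y  s.t.  A^T y >= c,  y >= 0.

So the dual LP is:
  minimize  9y1 + 12y2 + 14y3 + 22y4
  subject to:
    y1 + y3 + 4y4 >= 4
    y2 + 2y3 + 4y4 >= 1
    y1, y2, y3, y4 >= 0

Solving the primal: x* = (5.5, 0).
  primal value c^T x* = 22.
Solving the dual: y* = (0, 0, 0, 1).
  dual value b^T y* = 22.
Strong duality: c^T x* = b^T y*. Confirmed.

22


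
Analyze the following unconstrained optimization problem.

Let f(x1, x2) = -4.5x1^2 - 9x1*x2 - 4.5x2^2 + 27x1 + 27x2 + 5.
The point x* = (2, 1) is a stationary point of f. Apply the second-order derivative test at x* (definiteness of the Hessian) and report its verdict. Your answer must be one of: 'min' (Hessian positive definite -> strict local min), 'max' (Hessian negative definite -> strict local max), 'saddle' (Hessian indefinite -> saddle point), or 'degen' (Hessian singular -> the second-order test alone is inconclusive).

Compute the Hessian H = grad^2 f:
  H = [[-9, -9], [-9, -9]]
Verify stationarity: grad f(x*) = H x* + g = (0, 0).
Eigenvalues of H: -18, 0.
H has a zero eigenvalue (singular; negative semidefinite but not definite), so H is neither positive definite, negative definite, nor indefinite. The second-order test alone is inconclusive -> degen.
(Indeed, f is constant along the null direction of H through x*, so x* is not a strict local extremum.)

degen


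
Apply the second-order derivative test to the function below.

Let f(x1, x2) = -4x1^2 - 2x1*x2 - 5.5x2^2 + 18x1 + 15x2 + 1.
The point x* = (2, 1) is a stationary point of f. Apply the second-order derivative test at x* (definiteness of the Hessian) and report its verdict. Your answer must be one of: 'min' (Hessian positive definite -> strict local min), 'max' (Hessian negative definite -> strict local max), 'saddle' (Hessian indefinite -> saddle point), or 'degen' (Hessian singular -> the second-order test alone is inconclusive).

Compute the Hessian H = grad^2 f:
  H = [[-8, -2], [-2, -11]]
Verify stationarity: grad f(x*) = H x* + g = (0, 0).
Eigenvalues of H: -12, -7.
Both eigenvalues < 0, so H is negative definite -> x* is a strict local max.

max


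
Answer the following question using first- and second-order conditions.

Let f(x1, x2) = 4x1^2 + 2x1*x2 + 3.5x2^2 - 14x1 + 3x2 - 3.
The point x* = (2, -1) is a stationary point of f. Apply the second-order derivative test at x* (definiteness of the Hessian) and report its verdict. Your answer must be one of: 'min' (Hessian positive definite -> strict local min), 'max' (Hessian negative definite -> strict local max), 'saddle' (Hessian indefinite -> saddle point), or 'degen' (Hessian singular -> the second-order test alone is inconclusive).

Compute the Hessian H = grad^2 f:
  H = [[8, 2], [2, 7]]
Verify stationarity: grad f(x*) = H x* + g = (0, 0).
Eigenvalues of H: 5.4384, 9.5616.
Both eigenvalues > 0, so H is positive definite -> x* is a strict local min.

min


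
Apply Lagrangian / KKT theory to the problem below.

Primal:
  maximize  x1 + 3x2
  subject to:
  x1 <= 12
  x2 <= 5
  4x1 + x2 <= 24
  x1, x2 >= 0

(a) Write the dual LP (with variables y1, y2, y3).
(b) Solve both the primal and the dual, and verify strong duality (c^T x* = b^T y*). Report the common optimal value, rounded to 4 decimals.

The standard primal-dual pair for 'max c^T x s.t. A x <= b, x >= 0' is:
  Dual:  min b^T y  s.t.  A^T y >= c,  y >= 0.

So the dual LP is:
  minimize  12y1 + 5y2 + 24y3
  subject to:
    y1 + 4y3 >= 1
    y2 + y3 >= 3
    y1, y2, y3 >= 0

Solving the primal: x* = (4.75, 5).
  primal value c^T x* = 19.75.
Solving the dual: y* = (0, 2.75, 0.25).
  dual value b^T y* = 19.75.
Strong duality: c^T x* = b^T y*. Confirmed.

19.75


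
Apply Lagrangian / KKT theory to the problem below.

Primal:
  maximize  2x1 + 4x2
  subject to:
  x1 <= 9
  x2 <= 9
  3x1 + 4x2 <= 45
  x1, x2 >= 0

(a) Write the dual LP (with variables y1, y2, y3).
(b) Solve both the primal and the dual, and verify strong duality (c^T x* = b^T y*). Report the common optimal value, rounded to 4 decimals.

The standard primal-dual pair for 'max c^T x s.t. A x <= b, x >= 0' is:
  Dual:  min b^T y  s.t.  A^T y >= c,  y >= 0.

So the dual LP is:
  minimize  9y1 + 9y2 + 45y3
  subject to:
    y1 + 3y3 >= 2
    y2 + 4y3 >= 4
    y1, y2, y3 >= 0

Solving the primal: x* = (3, 9).
  primal value c^T x* = 42.
Solving the dual: y* = (0, 1.3333, 0.6667).
  dual value b^T y* = 42.
Strong duality: c^T x* = b^T y*. Confirmed.

42


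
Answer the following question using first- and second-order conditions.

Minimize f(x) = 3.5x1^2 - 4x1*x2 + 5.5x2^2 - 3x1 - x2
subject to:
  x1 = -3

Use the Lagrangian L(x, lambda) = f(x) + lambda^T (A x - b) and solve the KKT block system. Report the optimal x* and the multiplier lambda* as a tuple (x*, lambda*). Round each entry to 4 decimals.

Form the Lagrangian:
  L(x, lambda) = (1/2) x^T Q x + c^T x + lambda^T (A x - b)
Stationarity (grad_x L = 0): Q x + c + A^T lambda = 0.
Primal feasibility: A x = b.

This gives the KKT block system:
  [ Q   A^T ] [ x     ]   [-c ]
  [ A    0  ] [ lambda ] = [ b ]

Solving the linear system:
  x*      = (-3, -1)
  lambda* = (20)
  f(x*)   = 35

x* = (-3, -1), lambda* = (20)


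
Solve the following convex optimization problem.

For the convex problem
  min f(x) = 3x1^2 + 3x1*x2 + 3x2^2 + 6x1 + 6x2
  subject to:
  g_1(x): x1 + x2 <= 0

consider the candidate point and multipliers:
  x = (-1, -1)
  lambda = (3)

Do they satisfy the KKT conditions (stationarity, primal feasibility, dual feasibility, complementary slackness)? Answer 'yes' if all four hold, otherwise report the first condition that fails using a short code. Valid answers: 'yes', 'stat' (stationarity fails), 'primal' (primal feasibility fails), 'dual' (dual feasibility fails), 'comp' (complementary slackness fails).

Gradient of f: grad f(x) = Q x + c = (-3, -3)
Constraint values g_i(x) = a_i^T x - b_i:
  g_1((-1, -1)) = -2
Stationarity residual: grad f(x) + sum_i lambda_i a_i = (0, 0)
  -> stationarity OK
Primal feasibility (all g_i <= 0): OK
Dual feasibility (all lambda_i >= 0): OK
Complementary slackness (lambda_i * g_i(x) = 0 for all i): FAILS

Verdict: the first failing condition is complementary_slackness -> comp.

comp


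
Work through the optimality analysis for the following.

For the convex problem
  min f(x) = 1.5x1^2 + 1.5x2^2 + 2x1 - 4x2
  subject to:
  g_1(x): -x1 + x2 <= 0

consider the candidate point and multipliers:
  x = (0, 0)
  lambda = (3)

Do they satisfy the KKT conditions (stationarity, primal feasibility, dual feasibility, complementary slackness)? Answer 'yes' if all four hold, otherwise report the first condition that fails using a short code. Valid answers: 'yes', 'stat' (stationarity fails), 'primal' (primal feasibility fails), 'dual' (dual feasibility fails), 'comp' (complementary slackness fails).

Gradient of f: grad f(x) = Q x + c = (2, -4)
Constraint values g_i(x) = a_i^T x - b_i:
  g_1((0, 0)) = 0
Stationarity residual: grad f(x) + sum_i lambda_i a_i = (-1, -1)
  -> stationarity FAILS
Primal feasibility (all g_i <= 0): OK
Dual feasibility (all lambda_i >= 0): OK
Complementary slackness (lambda_i * g_i(x) = 0 for all i): OK

Verdict: the first failing condition is stationarity -> stat.

stat


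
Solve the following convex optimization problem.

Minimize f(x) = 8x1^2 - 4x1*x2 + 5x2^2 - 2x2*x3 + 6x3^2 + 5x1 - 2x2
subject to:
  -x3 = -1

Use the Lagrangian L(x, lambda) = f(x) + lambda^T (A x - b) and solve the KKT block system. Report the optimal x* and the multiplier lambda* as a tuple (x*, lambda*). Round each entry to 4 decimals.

Form the Lagrangian:
  L(x, lambda) = (1/2) x^T Q x + c^T x + lambda^T (A x - b)
Stationarity (grad_x L = 0): Q x + c + A^T lambda = 0.
Primal feasibility: A x = b.

This gives the KKT block system:
  [ Q   A^T ] [ x     ]   [-c ]
  [ A    0  ] [ lambda ] = [ b ]

Solving the linear system:
  x*      = (-0.2361, 0.3056, 1)
  lambda* = (11.3889)
  f(x*)   = 4.7986

x* = (-0.2361, 0.3056, 1), lambda* = (11.3889)


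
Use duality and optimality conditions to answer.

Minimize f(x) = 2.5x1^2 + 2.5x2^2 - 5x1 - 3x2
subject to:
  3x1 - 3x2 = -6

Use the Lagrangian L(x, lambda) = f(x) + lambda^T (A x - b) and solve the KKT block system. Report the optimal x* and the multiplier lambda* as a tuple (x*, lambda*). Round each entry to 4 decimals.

Form the Lagrangian:
  L(x, lambda) = (1/2) x^T Q x + c^T x + lambda^T (A x - b)
Stationarity (grad_x L = 0): Q x + c + A^T lambda = 0.
Primal feasibility: A x = b.

This gives the KKT block system:
  [ Q   A^T ] [ x     ]   [-c ]
  [ A    0  ] [ lambda ] = [ b ]

Solving the linear system:
  x*      = (-0.2, 1.8)
  lambda* = (2)
  f(x*)   = 3.8

x* = (-0.2, 1.8), lambda* = (2)


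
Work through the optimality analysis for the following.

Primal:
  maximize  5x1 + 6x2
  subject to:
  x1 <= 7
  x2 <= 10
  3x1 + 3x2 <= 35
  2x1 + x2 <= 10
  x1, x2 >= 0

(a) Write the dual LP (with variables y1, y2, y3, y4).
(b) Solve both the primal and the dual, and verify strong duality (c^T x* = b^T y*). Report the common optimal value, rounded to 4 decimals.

The standard primal-dual pair for 'max c^T x s.t. A x <= b, x >= 0' is:
  Dual:  min b^T y  s.t.  A^T y >= c,  y >= 0.

So the dual LP is:
  minimize  7y1 + 10y2 + 35y3 + 10y4
  subject to:
    y1 + 3y3 + 2y4 >= 5
    y2 + 3y3 + y4 >= 6
    y1, y2, y3, y4 >= 0

Solving the primal: x* = (0, 10).
  primal value c^T x* = 60.
Solving the dual: y* = (0, 3.5, 0, 2.5).
  dual value b^T y* = 60.
Strong duality: c^T x* = b^T y*. Confirmed.

60


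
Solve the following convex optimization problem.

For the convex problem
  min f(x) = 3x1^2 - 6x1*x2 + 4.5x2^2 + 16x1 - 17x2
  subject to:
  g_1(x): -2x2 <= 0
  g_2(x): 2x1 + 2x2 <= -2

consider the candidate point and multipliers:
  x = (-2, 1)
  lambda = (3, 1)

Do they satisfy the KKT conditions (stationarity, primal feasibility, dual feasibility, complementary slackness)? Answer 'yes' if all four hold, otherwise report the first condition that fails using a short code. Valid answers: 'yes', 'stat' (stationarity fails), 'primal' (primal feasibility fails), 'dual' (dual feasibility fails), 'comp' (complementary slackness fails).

Gradient of f: grad f(x) = Q x + c = (-2, 4)
Constraint values g_i(x) = a_i^T x - b_i:
  g_1((-2, 1)) = -2
  g_2((-2, 1)) = 0
Stationarity residual: grad f(x) + sum_i lambda_i a_i = (0, 0)
  -> stationarity OK
Primal feasibility (all g_i <= 0): OK
Dual feasibility (all lambda_i >= 0): OK
Complementary slackness (lambda_i * g_i(x) = 0 for all i): FAILS

Verdict: the first failing condition is complementary_slackness -> comp.

comp


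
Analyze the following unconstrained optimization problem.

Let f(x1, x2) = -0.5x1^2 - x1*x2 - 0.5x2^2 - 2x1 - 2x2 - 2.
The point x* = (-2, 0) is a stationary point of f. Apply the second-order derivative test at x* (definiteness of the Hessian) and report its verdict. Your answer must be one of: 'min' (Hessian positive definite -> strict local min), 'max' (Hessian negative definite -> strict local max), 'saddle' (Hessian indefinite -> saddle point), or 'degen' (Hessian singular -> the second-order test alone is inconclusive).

Compute the Hessian H = grad^2 f:
  H = [[-1, -1], [-1, -1]]
Verify stationarity: grad f(x*) = H x* + g = (0, 0).
Eigenvalues of H: -2, 0.
H has a zero eigenvalue (singular; negative semidefinite but not definite), so H is neither positive definite, negative definite, nor indefinite. The second-order test alone is inconclusive -> degen.
(Indeed, f is constant along the null direction of H through x*, so x* is not a strict local extremum.)

degen


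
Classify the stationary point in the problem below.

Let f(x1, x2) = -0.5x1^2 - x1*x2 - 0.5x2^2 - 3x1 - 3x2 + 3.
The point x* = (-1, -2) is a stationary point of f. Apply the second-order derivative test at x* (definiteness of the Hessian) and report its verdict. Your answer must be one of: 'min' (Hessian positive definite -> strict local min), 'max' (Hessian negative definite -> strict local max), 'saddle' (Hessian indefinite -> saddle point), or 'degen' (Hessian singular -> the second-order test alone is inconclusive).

Compute the Hessian H = grad^2 f:
  H = [[-1, -1], [-1, -1]]
Verify stationarity: grad f(x*) = H x* + g = (0, 0).
Eigenvalues of H: -2, 0.
H has a zero eigenvalue (singular; negative semidefinite but not definite), so H is neither positive definite, negative definite, nor indefinite. The second-order test alone is inconclusive -> degen.
(Indeed, f is constant along the null direction of H through x*, so x* is not a strict local extremum.)

degen


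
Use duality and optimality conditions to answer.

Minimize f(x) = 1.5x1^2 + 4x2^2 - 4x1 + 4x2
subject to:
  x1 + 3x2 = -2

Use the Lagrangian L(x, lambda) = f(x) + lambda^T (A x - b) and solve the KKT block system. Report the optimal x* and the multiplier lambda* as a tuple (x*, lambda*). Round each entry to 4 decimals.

Form the Lagrangian:
  L(x, lambda) = (1/2) x^T Q x + c^T x + lambda^T (A x - b)
Stationarity (grad_x L = 0): Q x + c + A^T lambda = 0.
Primal feasibility: A x = b.

This gives the KKT block system:
  [ Q   A^T ] [ x     ]   [-c ]
  [ A    0  ] [ lambda ] = [ b ]

Solving the linear system:
  x*      = (0.9143, -0.9714)
  lambda* = (1.2571)
  f(x*)   = -2.5143

x* = (0.9143, -0.9714), lambda* = (1.2571)


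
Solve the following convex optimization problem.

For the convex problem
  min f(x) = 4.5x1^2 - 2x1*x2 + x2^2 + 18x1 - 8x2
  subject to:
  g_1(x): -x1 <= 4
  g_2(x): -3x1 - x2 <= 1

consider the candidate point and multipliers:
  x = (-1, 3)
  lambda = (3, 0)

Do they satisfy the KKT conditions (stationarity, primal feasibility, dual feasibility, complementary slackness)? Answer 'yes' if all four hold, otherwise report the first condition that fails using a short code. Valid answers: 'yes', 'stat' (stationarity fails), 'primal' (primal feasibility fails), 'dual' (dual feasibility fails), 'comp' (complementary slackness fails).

Gradient of f: grad f(x) = Q x + c = (3, 0)
Constraint values g_i(x) = a_i^T x - b_i:
  g_1((-1, 3)) = -3
  g_2((-1, 3)) = -1
Stationarity residual: grad f(x) + sum_i lambda_i a_i = (0, 0)
  -> stationarity OK
Primal feasibility (all g_i <= 0): OK
Dual feasibility (all lambda_i >= 0): OK
Complementary slackness (lambda_i * g_i(x) = 0 for all i): FAILS

Verdict: the first failing condition is complementary_slackness -> comp.

comp


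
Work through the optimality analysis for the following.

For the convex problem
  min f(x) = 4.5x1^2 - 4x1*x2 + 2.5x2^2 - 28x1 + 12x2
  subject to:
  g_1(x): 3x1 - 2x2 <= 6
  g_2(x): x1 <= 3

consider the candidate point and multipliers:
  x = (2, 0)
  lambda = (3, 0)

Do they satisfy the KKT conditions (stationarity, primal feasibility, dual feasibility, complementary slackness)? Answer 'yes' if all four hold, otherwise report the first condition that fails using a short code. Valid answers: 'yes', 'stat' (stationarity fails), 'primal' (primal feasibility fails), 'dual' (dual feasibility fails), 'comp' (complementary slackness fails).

Gradient of f: grad f(x) = Q x + c = (-10, 4)
Constraint values g_i(x) = a_i^T x - b_i:
  g_1((2, 0)) = 0
  g_2((2, 0)) = -1
Stationarity residual: grad f(x) + sum_i lambda_i a_i = (-1, -2)
  -> stationarity FAILS
Primal feasibility (all g_i <= 0): OK
Dual feasibility (all lambda_i >= 0): OK
Complementary slackness (lambda_i * g_i(x) = 0 for all i): OK

Verdict: the first failing condition is stationarity -> stat.

stat


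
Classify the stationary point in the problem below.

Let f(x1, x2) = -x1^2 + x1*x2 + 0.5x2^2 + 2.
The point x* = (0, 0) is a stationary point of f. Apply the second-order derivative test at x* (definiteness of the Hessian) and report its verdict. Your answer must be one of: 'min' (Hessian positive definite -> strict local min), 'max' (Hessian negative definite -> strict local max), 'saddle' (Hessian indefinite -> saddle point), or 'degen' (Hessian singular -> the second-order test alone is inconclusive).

Compute the Hessian H = grad^2 f:
  H = [[-2, 1], [1, 1]]
Verify stationarity: grad f(x*) = H x* + g = (0, 0).
Eigenvalues of H: -2.3028, 1.3028.
Eigenvalues have mixed signs, so H is indefinite -> x* is a saddle point.

saddle


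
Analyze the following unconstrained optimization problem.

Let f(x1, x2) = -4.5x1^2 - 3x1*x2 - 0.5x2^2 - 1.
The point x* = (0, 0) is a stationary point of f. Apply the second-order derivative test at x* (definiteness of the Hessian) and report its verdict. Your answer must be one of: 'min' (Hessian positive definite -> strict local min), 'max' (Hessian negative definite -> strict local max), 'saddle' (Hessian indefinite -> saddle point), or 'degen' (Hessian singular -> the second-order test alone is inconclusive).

Compute the Hessian H = grad^2 f:
  H = [[-9, -3], [-3, -1]]
Verify stationarity: grad f(x*) = H x* + g = (0, 0).
Eigenvalues of H: -10, 0.
H has a zero eigenvalue (singular; negative semidefinite but not definite), so H is neither positive definite, negative definite, nor indefinite. The second-order test alone is inconclusive -> degen.
(Indeed, f is constant along the null direction of H through x*, so x* is not a strict local extremum.)

degen


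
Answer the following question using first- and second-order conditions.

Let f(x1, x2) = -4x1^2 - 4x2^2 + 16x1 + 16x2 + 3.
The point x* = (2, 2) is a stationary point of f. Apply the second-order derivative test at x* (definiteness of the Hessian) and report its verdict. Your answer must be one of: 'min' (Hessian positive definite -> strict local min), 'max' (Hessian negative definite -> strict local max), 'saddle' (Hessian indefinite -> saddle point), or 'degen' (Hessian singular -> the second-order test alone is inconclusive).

Compute the Hessian H = grad^2 f:
  H = [[-8, 0], [0, -8]]
Verify stationarity: grad f(x*) = H x* + g = (0, 0).
Eigenvalues of H: -8, -8.
Both eigenvalues < 0, so H is negative definite -> x* is a strict local max.

max


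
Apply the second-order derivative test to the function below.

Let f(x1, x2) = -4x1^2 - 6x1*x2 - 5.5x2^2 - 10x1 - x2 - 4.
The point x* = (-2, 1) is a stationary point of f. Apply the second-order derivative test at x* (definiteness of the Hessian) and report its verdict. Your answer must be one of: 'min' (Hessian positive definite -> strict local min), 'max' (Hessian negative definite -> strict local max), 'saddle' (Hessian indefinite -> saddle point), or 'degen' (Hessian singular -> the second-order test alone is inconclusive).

Compute the Hessian H = grad^2 f:
  H = [[-8, -6], [-6, -11]]
Verify stationarity: grad f(x*) = H x* + g = (0, 0).
Eigenvalues of H: -15.6847, -3.3153.
Both eigenvalues < 0, so H is negative definite -> x* is a strict local max.

max


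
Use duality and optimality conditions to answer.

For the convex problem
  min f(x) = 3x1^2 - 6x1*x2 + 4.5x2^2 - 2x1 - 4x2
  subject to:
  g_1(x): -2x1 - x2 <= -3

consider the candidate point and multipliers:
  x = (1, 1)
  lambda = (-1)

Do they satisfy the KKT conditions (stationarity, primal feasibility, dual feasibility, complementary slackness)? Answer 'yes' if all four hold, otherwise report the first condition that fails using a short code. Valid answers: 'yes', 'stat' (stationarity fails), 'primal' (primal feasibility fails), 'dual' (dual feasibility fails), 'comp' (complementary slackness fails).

Gradient of f: grad f(x) = Q x + c = (-2, -1)
Constraint values g_i(x) = a_i^T x - b_i:
  g_1((1, 1)) = 0
Stationarity residual: grad f(x) + sum_i lambda_i a_i = (0, 0)
  -> stationarity OK
Primal feasibility (all g_i <= 0): OK
Dual feasibility (all lambda_i >= 0): FAILS
Complementary slackness (lambda_i * g_i(x) = 0 for all i): OK

Verdict: the first failing condition is dual_feasibility -> dual.

dual


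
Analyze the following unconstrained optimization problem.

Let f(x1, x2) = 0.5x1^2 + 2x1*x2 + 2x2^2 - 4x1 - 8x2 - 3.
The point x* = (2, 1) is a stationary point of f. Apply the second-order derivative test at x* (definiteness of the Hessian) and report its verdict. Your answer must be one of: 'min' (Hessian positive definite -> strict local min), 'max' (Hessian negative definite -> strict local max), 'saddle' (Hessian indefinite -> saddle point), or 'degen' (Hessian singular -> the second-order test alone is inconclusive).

Compute the Hessian H = grad^2 f:
  H = [[1, 2], [2, 4]]
Verify stationarity: grad f(x*) = H x* + g = (0, 0).
Eigenvalues of H: 0, 5.
H has a zero eigenvalue (singular; positive semidefinite but not definite), so H is neither positive definite, negative definite, nor indefinite. The second-order test alone is inconclusive -> degen.
(Indeed, f is constant along the null direction of H through x*, so x* is not a strict local extremum.)

degen


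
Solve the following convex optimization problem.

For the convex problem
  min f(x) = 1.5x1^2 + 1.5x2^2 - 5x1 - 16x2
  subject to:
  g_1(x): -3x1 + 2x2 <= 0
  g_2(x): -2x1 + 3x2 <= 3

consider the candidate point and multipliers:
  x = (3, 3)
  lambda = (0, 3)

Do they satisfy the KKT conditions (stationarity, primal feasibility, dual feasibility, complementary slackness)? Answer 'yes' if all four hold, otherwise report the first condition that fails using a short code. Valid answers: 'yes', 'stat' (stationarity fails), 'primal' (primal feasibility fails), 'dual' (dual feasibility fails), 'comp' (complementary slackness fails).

Gradient of f: grad f(x) = Q x + c = (4, -7)
Constraint values g_i(x) = a_i^T x - b_i:
  g_1((3, 3)) = -3
  g_2((3, 3)) = 0
Stationarity residual: grad f(x) + sum_i lambda_i a_i = (-2, 2)
  -> stationarity FAILS
Primal feasibility (all g_i <= 0): OK
Dual feasibility (all lambda_i >= 0): OK
Complementary slackness (lambda_i * g_i(x) = 0 for all i): OK

Verdict: the first failing condition is stationarity -> stat.

stat


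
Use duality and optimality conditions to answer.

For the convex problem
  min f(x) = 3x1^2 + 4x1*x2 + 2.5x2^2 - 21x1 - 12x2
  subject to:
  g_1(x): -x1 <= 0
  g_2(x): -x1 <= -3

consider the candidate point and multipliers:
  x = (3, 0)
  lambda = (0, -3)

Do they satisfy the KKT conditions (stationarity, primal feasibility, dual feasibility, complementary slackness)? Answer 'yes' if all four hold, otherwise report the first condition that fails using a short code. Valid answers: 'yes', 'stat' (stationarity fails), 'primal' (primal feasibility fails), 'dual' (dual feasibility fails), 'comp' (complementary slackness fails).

Gradient of f: grad f(x) = Q x + c = (-3, 0)
Constraint values g_i(x) = a_i^T x - b_i:
  g_1((3, 0)) = -3
  g_2((3, 0)) = 0
Stationarity residual: grad f(x) + sum_i lambda_i a_i = (0, 0)
  -> stationarity OK
Primal feasibility (all g_i <= 0): OK
Dual feasibility (all lambda_i >= 0): FAILS
Complementary slackness (lambda_i * g_i(x) = 0 for all i): OK

Verdict: the first failing condition is dual_feasibility -> dual.

dual


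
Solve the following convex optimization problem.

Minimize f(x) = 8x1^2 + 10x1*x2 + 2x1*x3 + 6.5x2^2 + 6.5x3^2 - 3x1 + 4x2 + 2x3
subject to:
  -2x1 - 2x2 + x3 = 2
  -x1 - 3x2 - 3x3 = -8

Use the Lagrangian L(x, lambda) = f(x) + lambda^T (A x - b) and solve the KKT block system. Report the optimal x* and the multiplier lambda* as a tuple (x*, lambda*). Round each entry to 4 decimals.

Form the Lagrangian:
  L(x, lambda) = (1/2) x^T Q x + c^T x + lambda^T (A x - b)
Stationarity (grad_x L = 0): Q x + c + A^T lambda = 0.
Primal feasibility: A x = b.

This gives the KKT block system:
  [ Q   A^T ] [ x     ]   [-c ]
  [ A    0  ] [ lambda ] = [ b ]

Solving the linear system:
  x*      = (-1.0878, 1.0683, 1.961)
  lambda* = (-6.1024, 6.4049)
  f(x*)   = 37.4512

x* = (-1.0878, 1.0683, 1.961), lambda* = (-6.1024, 6.4049)


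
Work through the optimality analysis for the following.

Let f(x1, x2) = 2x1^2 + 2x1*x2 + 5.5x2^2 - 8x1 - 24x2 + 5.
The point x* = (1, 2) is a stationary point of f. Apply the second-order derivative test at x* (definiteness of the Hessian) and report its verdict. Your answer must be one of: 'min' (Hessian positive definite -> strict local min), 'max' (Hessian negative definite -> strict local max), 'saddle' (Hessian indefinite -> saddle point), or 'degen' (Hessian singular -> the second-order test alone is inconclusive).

Compute the Hessian H = grad^2 f:
  H = [[4, 2], [2, 11]]
Verify stationarity: grad f(x*) = H x* + g = (0, 0).
Eigenvalues of H: 3.4689, 11.5311.
Both eigenvalues > 0, so H is positive definite -> x* is a strict local min.

min


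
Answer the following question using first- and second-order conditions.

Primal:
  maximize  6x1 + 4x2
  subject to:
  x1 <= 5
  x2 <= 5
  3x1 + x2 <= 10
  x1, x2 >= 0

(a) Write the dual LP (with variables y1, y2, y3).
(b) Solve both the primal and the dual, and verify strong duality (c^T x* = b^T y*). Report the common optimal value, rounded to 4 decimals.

The standard primal-dual pair for 'max c^T x s.t. A x <= b, x >= 0' is:
  Dual:  min b^T y  s.t.  A^T y >= c,  y >= 0.

So the dual LP is:
  minimize  5y1 + 5y2 + 10y3
  subject to:
    y1 + 3y3 >= 6
    y2 + y3 >= 4
    y1, y2, y3 >= 0

Solving the primal: x* = (1.6667, 5).
  primal value c^T x* = 30.
Solving the dual: y* = (0, 2, 2).
  dual value b^T y* = 30.
Strong duality: c^T x* = b^T y*. Confirmed.

30


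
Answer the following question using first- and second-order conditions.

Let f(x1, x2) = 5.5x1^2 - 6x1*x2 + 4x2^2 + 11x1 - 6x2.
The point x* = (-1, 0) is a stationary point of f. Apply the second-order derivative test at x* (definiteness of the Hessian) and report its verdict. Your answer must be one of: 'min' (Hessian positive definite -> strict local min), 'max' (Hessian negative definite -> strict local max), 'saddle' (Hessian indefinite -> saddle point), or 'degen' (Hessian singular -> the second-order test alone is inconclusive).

Compute the Hessian H = grad^2 f:
  H = [[11, -6], [-6, 8]]
Verify stationarity: grad f(x*) = H x* + g = (0, 0).
Eigenvalues of H: 3.3153, 15.6847.
Both eigenvalues > 0, so H is positive definite -> x* is a strict local min.

min


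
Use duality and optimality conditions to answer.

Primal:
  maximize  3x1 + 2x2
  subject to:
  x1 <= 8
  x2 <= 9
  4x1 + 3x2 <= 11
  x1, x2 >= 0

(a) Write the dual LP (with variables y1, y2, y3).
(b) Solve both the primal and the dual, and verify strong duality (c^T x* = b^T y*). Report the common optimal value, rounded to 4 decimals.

The standard primal-dual pair for 'max c^T x s.t. A x <= b, x >= 0' is:
  Dual:  min b^T y  s.t.  A^T y >= c,  y >= 0.

So the dual LP is:
  minimize  8y1 + 9y2 + 11y3
  subject to:
    y1 + 4y3 >= 3
    y2 + 3y3 >= 2
    y1, y2, y3 >= 0

Solving the primal: x* = (2.75, 0).
  primal value c^T x* = 8.25.
Solving the dual: y* = (0, 0, 0.75).
  dual value b^T y* = 8.25.
Strong duality: c^T x* = b^T y*. Confirmed.

8.25


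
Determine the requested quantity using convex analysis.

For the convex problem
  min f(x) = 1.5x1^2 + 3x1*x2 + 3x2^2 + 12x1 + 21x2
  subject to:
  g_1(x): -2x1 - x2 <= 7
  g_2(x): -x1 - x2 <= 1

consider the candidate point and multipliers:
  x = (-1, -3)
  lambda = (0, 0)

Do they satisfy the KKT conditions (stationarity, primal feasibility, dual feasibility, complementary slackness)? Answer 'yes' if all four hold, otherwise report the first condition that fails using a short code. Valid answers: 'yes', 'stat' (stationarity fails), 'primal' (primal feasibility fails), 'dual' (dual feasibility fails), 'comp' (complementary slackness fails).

Gradient of f: grad f(x) = Q x + c = (0, 0)
Constraint values g_i(x) = a_i^T x - b_i:
  g_1((-1, -3)) = -2
  g_2((-1, -3)) = 3
Stationarity residual: grad f(x) + sum_i lambda_i a_i = (0, 0)
  -> stationarity OK
Primal feasibility (all g_i <= 0): FAILS
Dual feasibility (all lambda_i >= 0): OK
Complementary slackness (lambda_i * g_i(x) = 0 for all i): OK

Verdict: the first failing condition is primal_feasibility -> primal.

primal


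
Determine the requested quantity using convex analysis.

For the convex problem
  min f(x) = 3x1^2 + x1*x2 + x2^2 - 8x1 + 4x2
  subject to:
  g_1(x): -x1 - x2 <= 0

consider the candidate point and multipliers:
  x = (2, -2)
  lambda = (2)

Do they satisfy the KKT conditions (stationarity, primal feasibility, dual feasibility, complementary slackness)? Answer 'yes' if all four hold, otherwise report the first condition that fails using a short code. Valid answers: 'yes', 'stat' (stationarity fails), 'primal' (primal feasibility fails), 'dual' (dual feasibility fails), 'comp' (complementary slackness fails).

Gradient of f: grad f(x) = Q x + c = (2, 2)
Constraint values g_i(x) = a_i^T x - b_i:
  g_1((2, -2)) = 0
Stationarity residual: grad f(x) + sum_i lambda_i a_i = (0, 0)
  -> stationarity OK
Primal feasibility (all g_i <= 0): OK
Dual feasibility (all lambda_i >= 0): OK
Complementary slackness (lambda_i * g_i(x) = 0 for all i): OK

Verdict: yes, KKT holds.

yes


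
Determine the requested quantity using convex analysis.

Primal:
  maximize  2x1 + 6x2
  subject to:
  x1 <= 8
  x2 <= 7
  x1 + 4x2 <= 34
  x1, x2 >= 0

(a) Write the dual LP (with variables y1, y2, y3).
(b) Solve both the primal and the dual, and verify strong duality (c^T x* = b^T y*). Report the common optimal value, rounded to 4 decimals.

The standard primal-dual pair for 'max c^T x s.t. A x <= b, x >= 0' is:
  Dual:  min b^T y  s.t.  A^T y >= c,  y >= 0.

So the dual LP is:
  minimize  8y1 + 7y2 + 34y3
  subject to:
    y1 + y3 >= 2
    y2 + 4y3 >= 6
    y1, y2, y3 >= 0

Solving the primal: x* = (8, 6.5).
  primal value c^T x* = 55.
Solving the dual: y* = (0.5, 0, 1.5).
  dual value b^T y* = 55.
Strong duality: c^T x* = b^T y*. Confirmed.

55


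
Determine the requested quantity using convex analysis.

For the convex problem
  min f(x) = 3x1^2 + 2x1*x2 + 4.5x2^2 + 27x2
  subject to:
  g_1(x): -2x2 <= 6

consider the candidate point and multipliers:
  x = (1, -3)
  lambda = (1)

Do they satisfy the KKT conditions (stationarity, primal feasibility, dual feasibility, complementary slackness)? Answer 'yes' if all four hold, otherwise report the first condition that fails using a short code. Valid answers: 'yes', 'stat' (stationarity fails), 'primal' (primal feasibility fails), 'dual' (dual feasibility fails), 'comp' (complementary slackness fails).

Gradient of f: grad f(x) = Q x + c = (0, 2)
Constraint values g_i(x) = a_i^T x - b_i:
  g_1((1, -3)) = 0
Stationarity residual: grad f(x) + sum_i lambda_i a_i = (0, 0)
  -> stationarity OK
Primal feasibility (all g_i <= 0): OK
Dual feasibility (all lambda_i >= 0): OK
Complementary slackness (lambda_i * g_i(x) = 0 for all i): OK

Verdict: yes, KKT holds.

yes


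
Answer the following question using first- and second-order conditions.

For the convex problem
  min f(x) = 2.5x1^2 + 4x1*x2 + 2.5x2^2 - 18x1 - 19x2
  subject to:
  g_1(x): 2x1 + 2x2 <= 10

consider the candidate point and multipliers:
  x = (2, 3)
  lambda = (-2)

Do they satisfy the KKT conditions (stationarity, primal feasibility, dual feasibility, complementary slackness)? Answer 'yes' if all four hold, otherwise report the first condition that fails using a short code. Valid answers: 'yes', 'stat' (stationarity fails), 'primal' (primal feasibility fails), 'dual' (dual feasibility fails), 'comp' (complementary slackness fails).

Gradient of f: grad f(x) = Q x + c = (4, 4)
Constraint values g_i(x) = a_i^T x - b_i:
  g_1((2, 3)) = 0
Stationarity residual: grad f(x) + sum_i lambda_i a_i = (0, 0)
  -> stationarity OK
Primal feasibility (all g_i <= 0): OK
Dual feasibility (all lambda_i >= 0): FAILS
Complementary slackness (lambda_i * g_i(x) = 0 for all i): OK

Verdict: the first failing condition is dual_feasibility -> dual.

dual


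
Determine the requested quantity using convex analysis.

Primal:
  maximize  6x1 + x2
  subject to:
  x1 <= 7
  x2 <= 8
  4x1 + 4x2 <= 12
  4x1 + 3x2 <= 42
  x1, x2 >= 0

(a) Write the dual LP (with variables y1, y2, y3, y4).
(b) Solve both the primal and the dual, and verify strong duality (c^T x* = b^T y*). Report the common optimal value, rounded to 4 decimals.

The standard primal-dual pair for 'max c^T x s.t. A x <= b, x >= 0' is:
  Dual:  min b^T y  s.t.  A^T y >= c,  y >= 0.

So the dual LP is:
  minimize  7y1 + 8y2 + 12y3 + 42y4
  subject to:
    y1 + 4y3 + 4y4 >= 6
    y2 + 4y3 + 3y4 >= 1
    y1, y2, y3, y4 >= 0

Solving the primal: x* = (3, 0).
  primal value c^T x* = 18.
Solving the dual: y* = (0, 0, 1.5, 0).
  dual value b^T y* = 18.
Strong duality: c^T x* = b^T y*. Confirmed.

18


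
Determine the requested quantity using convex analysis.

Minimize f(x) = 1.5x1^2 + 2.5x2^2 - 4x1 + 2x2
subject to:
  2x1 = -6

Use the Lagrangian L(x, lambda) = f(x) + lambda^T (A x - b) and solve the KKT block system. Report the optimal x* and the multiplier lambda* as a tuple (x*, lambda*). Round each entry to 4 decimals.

Form the Lagrangian:
  L(x, lambda) = (1/2) x^T Q x + c^T x + lambda^T (A x - b)
Stationarity (grad_x L = 0): Q x + c + A^T lambda = 0.
Primal feasibility: A x = b.

This gives the KKT block system:
  [ Q   A^T ] [ x     ]   [-c ]
  [ A    0  ] [ lambda ] = [ b ]

Solving the linear system:
  x*      = (-3, -0.4)
  lambda* = (6.5)
  f(x*)   = 25.1

x* = (-3, -0.4), lambda* = (6.5)


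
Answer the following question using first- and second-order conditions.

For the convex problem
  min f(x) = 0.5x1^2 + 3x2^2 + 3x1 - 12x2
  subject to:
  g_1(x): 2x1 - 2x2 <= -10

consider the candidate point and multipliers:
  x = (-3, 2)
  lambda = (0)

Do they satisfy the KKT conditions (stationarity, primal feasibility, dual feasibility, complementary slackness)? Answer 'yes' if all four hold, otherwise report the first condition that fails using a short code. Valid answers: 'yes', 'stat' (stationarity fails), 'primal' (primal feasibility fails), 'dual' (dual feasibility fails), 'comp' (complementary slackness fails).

Gradient of f: grad f(x) = Q x + c = (0, 0)
Constraint values g_i(x) = a_i^T x - b_i:
  g_1((-3, 2)) = 0
Stationarity residual: grad f(x) + sum_i lambda_i a_i = (0, 0)
  -> stationarity OK
Primal feasibility (all g_i <= 0): OK
Dual feasibility (all lambda_i >= 0): OK
Complementary slackness (lambda_i * g_i(x) = 0 for all i): OK

Verdict: yes, KKT holds.

yes


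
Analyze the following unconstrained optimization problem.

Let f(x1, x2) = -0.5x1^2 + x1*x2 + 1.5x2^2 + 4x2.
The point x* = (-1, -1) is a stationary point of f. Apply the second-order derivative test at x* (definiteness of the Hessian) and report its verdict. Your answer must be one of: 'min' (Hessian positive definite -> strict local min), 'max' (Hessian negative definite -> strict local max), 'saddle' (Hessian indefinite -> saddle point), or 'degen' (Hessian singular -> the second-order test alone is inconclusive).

Compute the Hessian H = grad^2 f:
  H = [[-1, 1], [1, 3]]
Verify stationarity: grad f(x*) = H x* + g = (0, 0).
Eigenvalues of H: -1.2361, 3.2361.
Eigenvalues have mixed signs, so H is indefinite -> x* is a saddle point.

saddle


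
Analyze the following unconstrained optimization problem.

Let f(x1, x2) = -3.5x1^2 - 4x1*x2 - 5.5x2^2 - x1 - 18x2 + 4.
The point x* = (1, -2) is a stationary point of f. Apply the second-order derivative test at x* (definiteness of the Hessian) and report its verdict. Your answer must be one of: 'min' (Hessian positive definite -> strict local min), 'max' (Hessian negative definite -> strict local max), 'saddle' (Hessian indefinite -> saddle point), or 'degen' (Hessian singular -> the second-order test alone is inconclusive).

Compute the Hessian H = grad^2 f:
  H = [[-7, -4], [-4, -11]]
Verify stationarity: grad f(x*) = H x* + g = (0, 0).
Eigenvalues of H: -13.4721, -4.5279.
Both eigenvalues < 0, so H is negative definite -> x* is a strict local max.

max


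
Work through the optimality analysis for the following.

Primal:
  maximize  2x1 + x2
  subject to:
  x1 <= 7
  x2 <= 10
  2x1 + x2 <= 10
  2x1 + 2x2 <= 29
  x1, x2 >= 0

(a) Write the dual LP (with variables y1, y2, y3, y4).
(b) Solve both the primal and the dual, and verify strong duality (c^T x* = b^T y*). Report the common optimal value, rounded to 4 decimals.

The standard primal-dual pair for 'max c^T x s.t. A x <= b, x >= 0' is:
  Dual:  min b^T y  s.t.  A^T y >= c,  y >= 0.

So the dual LP is:
  minimize  7y1 + 10y2 + 10y3 + 29y4
  subject to:
    y1 + 2y3 + 2y4 >= 2
    y2 + y3 + 2y4 >= 1
    y1, y2, y3, y4 >= 0

Solving the primal: x* = (0, 10).
  primal value c^T x* = 10.
Solving the dual: y* = (0, 0, 1, 0).
  dual value b^T y* = 10.
Strong duality: c^T x* = b^T y*. Confirmed.

10


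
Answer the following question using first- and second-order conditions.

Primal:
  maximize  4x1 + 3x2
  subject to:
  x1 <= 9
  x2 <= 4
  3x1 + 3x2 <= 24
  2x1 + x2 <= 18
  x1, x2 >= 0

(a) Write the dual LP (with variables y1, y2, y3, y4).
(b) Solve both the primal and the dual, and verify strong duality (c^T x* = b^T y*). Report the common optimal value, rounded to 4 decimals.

The standard primal-dual pair for 'max c^T x s.t. A x <= b, x >= 0' is:
  Dual:  min b^T y  s.t.  A^T y >= c,  y >= 0.

So the dual LP is:
  minimize  9y1 + 4y2 + 24y3 + 18y4
  subject to:
    y1 + 3y3 + 2y4 >= 4
    y2 + 3y3 + y4 >= 3
    y1, y2, y3, y4 >= 0

Solving the primal: x* = (8, 0).
  primal value c^T x* = 32.
Solving the dual: y* = (0, 0, 1.3333, 0).
  dual value b^T y* = 32.
Strong duality: c^T x* = b^T y*. Confirmed.

32


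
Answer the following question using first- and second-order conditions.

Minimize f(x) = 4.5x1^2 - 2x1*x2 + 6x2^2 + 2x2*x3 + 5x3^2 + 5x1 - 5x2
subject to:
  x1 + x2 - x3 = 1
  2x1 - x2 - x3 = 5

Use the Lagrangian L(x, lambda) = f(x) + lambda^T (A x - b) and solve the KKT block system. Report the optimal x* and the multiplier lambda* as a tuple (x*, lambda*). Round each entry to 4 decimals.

Form the Lagrangian:
  L(x, lambda) = (1/2) x^T Q x + c^T x + lambda^T (A x - b)
Stationarity (grad_x L = 0): Q x + c + A^T lambda = 0.
Primal feasibility: A x = b.

This gives the KKT block system:
  [ Q   A^T ] [ x     ]   [-c ]
  [ A    0  ] [ lambda ] = [ b ]

Solving the linear system:
  x*      = (1.6761, -1.162, -0.4859)
  lambda* = (8.0423, -15.2254)
  f(x*)   = 41.1373

x* = (1.6761, -1.162, -0.4859), lambda* = (8.0423, -15.2254)
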